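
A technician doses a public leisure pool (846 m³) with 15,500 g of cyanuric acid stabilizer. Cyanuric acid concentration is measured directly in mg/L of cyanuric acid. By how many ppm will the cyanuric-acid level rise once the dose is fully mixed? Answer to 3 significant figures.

Volume: 846 m³ = 846,000 L.
Rise: 15,500 g / 846,000 L × 1000 = 18.32 mg/L.

18.3 ppm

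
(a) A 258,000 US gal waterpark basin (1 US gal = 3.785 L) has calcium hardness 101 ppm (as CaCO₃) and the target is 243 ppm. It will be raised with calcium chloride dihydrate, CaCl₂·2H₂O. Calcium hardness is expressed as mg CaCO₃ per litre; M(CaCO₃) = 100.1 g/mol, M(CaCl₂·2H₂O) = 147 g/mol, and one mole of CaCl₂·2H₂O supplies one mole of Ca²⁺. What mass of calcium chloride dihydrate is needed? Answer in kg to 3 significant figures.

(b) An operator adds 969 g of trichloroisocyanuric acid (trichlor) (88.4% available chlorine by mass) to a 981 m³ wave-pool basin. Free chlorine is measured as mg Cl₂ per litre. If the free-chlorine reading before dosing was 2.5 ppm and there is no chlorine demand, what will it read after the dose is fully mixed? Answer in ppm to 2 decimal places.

(a) Volume: 258,000 US gal × 3.785 L/gal = 976,530 L.
(a) Hardness to add: (243 − 101) = 142 mg/L as CaCO₃ × 976,530 L = 138,700 g as CaCO₃.
(a) Moles of Ca²⁺ (1 mol Ca²⁺ ≡ 1 mol CaCO₃): 138,700 / 100.1 g/mol = 1385 mol.
(a) Mass of CaCl₂·2H₂O: 1385 × 147 = 203,600 g.

(b) Volume: 981 m³ = 981,000 L.
(b) Available chlorine delivered: 969 g × 0.884 = 856.6 g as Cl₂.
(b) Concentration rise: 856.6 g / 981,000 L = 0.8732 mg/L = 0.87 ppm.
(b) Final FC: 2.5 + 0.87 = 3.37 ppm.

(a) 204 kg; (b) 3.37 ppm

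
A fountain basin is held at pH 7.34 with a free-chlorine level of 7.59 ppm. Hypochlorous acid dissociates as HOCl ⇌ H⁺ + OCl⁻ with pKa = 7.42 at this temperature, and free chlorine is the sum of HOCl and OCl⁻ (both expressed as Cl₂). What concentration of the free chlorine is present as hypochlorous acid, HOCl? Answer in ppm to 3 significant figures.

[OCl⁻]/[HOCl] = 10^(pH − pKa) = 10^(7.34 − 7.42) = 10^-0.08 = 0.8318.
Fraction as HOCl = 1 / (1 + 0.8318) = 0.5459.
HOCl = 0.5459 × 7.59 ppm = 4.144 ppm.

4.14 ppm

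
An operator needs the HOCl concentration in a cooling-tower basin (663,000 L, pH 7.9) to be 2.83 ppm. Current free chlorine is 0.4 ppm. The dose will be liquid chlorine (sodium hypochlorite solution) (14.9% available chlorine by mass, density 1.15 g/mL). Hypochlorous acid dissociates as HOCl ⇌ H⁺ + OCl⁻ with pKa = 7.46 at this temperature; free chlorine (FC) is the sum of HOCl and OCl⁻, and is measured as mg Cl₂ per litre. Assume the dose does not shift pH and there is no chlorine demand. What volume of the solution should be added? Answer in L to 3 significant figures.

39.6 L

[OCl⁻]/[HOCl] = 10^(pH − pKa) = 10^(7.9 − 7.46) = 2.754; fraction as HOCl = 1/(1 + 2.754) = 0.2664.
Free chlorine required for 2.83 ppm HOCl: 2.83 / 0.2664 = 10.62 ppm.
FC to add: 10.62 − 0.4 = 10.22 mg/L as Cl₂.
Cl₂ equivalent: 10.22 mg/L × 663,000 L = 6779 g.
Product at 14.9% available Cl: 6779 / 0.149 = 45,500 g.
Volume: 45,500 g ÷ 1.15 g/mL = 39,560 mL.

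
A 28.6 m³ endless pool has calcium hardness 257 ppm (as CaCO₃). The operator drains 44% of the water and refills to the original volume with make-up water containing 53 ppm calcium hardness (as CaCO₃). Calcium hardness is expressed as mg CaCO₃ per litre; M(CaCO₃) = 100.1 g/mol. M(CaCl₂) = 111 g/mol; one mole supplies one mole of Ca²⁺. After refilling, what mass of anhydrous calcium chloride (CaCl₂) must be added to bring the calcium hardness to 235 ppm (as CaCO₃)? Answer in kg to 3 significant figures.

Volume: 28.6 m³ = 28,600 L.
After draining 44% and refilling: 257 × 0.56 + 53 × 0.44 = 167.24 ppm.
Deficit to target: 235 − 167.24 = 67.76 mg/L.
As CaCO₃: 67.76 mg/L × 28,600 L = 1938 g; ÷ 100.1 = 19.36 mol Ca²⁺.
Mass: 19.36 × 111 = 2149 g.

2.15 kg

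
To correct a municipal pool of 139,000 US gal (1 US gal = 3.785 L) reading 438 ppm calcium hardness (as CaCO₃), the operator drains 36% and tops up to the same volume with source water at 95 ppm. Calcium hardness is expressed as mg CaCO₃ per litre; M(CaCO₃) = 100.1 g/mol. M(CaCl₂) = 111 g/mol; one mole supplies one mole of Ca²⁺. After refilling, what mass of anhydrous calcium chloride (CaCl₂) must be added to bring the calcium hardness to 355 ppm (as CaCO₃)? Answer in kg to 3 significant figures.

Volume: 139,000 US gal × 3.785 L/gal = 526,115 L.
After draining 36% and refilling: 438 × 0.64 + 95 × 0.36 = 314.52 ppm.
Deficit to target: 355 − 314.52 = 40.48 mg/L.
As CaCO₃: 40.48 mg/L × 526,115 L = 21,300 g; ÷ 100.1 = 212.8 mol Ca²⁺.
Mass: 212.8 × 111 = 23,620 g.

23.6 kg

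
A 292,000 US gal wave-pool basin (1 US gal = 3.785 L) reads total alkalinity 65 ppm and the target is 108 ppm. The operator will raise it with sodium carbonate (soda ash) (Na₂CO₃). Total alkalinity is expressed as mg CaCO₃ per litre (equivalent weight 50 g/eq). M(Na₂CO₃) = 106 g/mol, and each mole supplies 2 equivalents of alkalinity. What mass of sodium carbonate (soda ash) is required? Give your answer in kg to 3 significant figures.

Volume: 292,000 US gal × 3.785 L/gal = 1,105,220 L.
Alkalinity to add: (108 − 65) = 43 mg/L as CaCO₃ × 1,105,220 L = 47,520 g as CaCO₃.
Equivalents: 47,520 g ÷ 50 g/eq = 950.5 eq.
Each mole of Na₂CO₃ supplies 2 eq, so 950.5 / 2 = 475.2 mol.
Mass: 475.2 mol × 106 g/mol = 50,380 g.

50.4 kg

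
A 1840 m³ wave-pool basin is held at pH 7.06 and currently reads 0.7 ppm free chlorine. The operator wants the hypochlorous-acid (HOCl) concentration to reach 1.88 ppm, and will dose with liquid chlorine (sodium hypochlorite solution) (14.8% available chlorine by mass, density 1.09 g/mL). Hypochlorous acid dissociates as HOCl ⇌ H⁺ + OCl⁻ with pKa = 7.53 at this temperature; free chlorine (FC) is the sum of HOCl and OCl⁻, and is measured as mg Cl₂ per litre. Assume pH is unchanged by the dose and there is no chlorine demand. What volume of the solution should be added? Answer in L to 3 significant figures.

Volume: 1840 m³ = 1,840,000 L.
[OCl⁻]/[HOCl] = 10^(pH − pKa) = 10^(7.06 − 7.53) = 0.3388; fraction as HOCl = 1/(1 + 0.3388) = 0.7469.
Free chlorine required for 1.88 ppm HOCl: 1.88 / 0.7469 = 2.517 ppm.
FC to add: 2.517 − 0.7 = 1.817 mg/L as Cl₂.
Cl₂ equivalent: 1.817 mg/L × 1,840,000 L = 3343 g.
Product at 14.8% available Cl: 3343 / 0.148 = 22,590 g.
Volume: 22,590 g ÷ 1.09 g/mL = 20,720 mL.

20.7 L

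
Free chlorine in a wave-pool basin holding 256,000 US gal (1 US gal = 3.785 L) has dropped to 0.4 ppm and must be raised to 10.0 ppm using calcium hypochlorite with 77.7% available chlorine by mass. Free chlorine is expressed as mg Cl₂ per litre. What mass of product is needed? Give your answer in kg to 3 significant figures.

Volume: 256,000 US gal × 3.785 L/gal = 968,960 L.
Chlorine deficit: 10.0 − 0.4 = 9.6 ppm = 9.6 mg/L as Cl₂.
Cl₂ equivalent needed: 9.6 mg/L × 968,960 L = 9,302,000 mg = 9302 g.
Product at 77.7% available chlorine: 9302 / 0.777 = 11,970 g.

12.0 kg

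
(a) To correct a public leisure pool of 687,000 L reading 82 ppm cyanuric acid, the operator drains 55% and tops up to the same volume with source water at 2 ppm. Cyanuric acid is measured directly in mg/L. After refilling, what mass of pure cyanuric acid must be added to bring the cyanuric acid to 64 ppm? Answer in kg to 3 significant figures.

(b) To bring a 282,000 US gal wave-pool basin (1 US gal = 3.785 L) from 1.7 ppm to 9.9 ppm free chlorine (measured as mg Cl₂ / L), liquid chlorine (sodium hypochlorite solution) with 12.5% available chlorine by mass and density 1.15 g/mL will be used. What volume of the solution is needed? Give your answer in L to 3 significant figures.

(a) 17.9 kg; (b) 60.9 L

(a) After draining 55% and refilling: 82 × 0.45 + 2 × 0.55 = 38 ppm.
(a) Deficit to target: 64 − 38 = 26 mg/L.
(a) Mass: 26 mg/L × 687,000 L = 17,860 g cyanuric acid.

(b) Volume: 282,000 US gal × 3.785 L/gal = 1,067,370 L.
(b) Chlorine deficit: 9.9 − 1.7 = 8.2 ppm = 8.2 mg/L as Cl₂.
(b) Cl₂ equivalent needed: 8.2 mg/L × 1,067,370 L = 8,752,000 mg = 8752 g.
(b) Product at 12.5% available chlorine: 8752 / 0.125 = 70,020 g.
(b) Volume at density 1.15 g/mL: 70,020 g ÷ 1.15 g/mL = 60,890 mL.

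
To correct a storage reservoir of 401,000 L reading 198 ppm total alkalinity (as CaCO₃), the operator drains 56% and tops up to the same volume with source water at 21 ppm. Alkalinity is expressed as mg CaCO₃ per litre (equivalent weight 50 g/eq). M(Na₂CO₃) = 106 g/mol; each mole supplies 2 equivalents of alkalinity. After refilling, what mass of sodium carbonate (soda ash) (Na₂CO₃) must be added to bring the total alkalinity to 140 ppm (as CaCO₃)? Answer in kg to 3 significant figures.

17.5 kg

After draining 56% and refilling: 198 × 0.44 + 21 × 0.56 = 98.88 ppm.
Deficit to target: 140 − 98.88 = 41.12 mg/L.
As CaCO₃: 41.12 mg/L × 401,000 L = 16,490 g; ÷ 50 g/eq ÷ 2 = 164.9 mol Na₂CO₃.
Mass: 164.9 × 106 = 17,480 g.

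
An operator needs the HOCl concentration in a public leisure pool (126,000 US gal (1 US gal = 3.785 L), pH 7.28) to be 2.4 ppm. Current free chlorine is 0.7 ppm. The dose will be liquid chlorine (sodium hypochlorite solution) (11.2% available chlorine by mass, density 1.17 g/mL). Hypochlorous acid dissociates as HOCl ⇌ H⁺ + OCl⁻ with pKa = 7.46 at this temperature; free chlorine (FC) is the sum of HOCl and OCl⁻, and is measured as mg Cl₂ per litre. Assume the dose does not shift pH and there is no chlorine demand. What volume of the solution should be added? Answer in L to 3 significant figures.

Volume: 126,000 US gal × 3.785 L/gal = 476,910 L.
[OCl⁻]/[HOCl] = 10^(pH − pKa) = 10^(7.28 − 7.46) = 0.6607; fraction as HOCl = 1/(1 + 0.6607) = 0.6022.
Free chlorine required for 2.4 ppm HOCl: 2.4 / 0.6022 = 3.986 ppm.
FC to add: 3.986 − 0.7 = 3.286 mg/L as Cl₂.
Cl₂ equivalent: 3.286 mg/L × 476,910 L = 1567 g.
Product at 11.2% available Cl: 1567 / 0.112 = 13,990 g.
Volume: 13,990 g ÷ 1.17 g/mL = 11,960 mL.

12.0 L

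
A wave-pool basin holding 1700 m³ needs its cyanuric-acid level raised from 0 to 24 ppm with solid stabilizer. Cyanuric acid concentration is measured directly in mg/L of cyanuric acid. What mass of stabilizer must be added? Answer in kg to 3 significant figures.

Volume: 1700 m³ = 1,700,000 L.
CYA to add: (24 − 0) = 24 mg/L × 1,700,000 L = 40,800 g cyanuric acid.

40.8 kg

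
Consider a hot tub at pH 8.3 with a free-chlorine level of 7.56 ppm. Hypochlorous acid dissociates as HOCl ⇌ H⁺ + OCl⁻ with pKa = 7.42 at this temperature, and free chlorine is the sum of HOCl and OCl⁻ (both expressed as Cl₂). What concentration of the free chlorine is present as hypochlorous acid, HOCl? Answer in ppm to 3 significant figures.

0.881 ppm

[OCl⁻]/[HOCl] = 10^(pH − pKa) = 10^(8.3 − 7.42) = 10^0.88 = 7.586.
Fraction as HOCl = 1 / (1 + 7.586) = 0.1165.
HOCl = 0.1165 × 7.56 ppm = 0.8805 ppm.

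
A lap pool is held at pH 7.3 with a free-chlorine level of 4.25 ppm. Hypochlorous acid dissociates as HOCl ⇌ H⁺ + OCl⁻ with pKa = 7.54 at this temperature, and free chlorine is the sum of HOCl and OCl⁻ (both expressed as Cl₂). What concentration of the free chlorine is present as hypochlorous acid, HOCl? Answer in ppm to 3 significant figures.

[OCl⁻]/[HOCl] = 10^(pH − pKa) = 10^(7.3 − 7.54) = 10^-0.24 = 0.5754.
Fraction as HOCl = 1 / (1 + 0.5754) = 0.6347.
HOCl = 0.6347 × 4.25 ppm = 2.698 ppm.

2.70 ppm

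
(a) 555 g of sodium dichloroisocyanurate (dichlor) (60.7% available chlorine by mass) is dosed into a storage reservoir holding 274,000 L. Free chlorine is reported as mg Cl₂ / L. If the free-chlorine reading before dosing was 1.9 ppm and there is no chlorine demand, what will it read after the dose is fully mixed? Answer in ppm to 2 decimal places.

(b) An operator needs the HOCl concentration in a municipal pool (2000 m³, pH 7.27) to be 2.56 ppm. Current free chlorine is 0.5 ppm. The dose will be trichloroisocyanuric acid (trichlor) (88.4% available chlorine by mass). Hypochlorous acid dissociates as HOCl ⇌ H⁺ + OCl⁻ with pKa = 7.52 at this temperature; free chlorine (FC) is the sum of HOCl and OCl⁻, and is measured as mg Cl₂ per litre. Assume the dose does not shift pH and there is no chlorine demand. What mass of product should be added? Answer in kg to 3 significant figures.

(a) 3.13 ppm; (b) 7.92 kg

(a) Available chlorine delivered: 555 g × 0.607 = 336.9 g as Cl₂.
(a) Concentration rise: 336.9 g / 274,000 L = 1.23 mg/L = 1.23 ppm.
(a) Final FC: 1.9 + 1.23 = 3.13 ppm.

(b) Volume: 2000 m³ = 2,000,000 L.
(b) [OCl⁻]/[HOCl] = 10^(pH − pKa) = 10^(7.27 − 7.52) = 0.5623; fraction as HOCl = 1/(1 + 0.5623) = 0.6401.
(b) Free chlorine required for 2.56 ppm HOCl: 2.56 / 0.6401 = 4 ppm.
(b) FC to add: 4 − 0.5 = 3.5 mg/L as Cl₂.
(b) Cl₂ equivalent: 3.5 mg/L × 2,000,000 L = 6999 g.
(b) Product at 88.4% available Cl: 6999 / 0.884 = 7918 g.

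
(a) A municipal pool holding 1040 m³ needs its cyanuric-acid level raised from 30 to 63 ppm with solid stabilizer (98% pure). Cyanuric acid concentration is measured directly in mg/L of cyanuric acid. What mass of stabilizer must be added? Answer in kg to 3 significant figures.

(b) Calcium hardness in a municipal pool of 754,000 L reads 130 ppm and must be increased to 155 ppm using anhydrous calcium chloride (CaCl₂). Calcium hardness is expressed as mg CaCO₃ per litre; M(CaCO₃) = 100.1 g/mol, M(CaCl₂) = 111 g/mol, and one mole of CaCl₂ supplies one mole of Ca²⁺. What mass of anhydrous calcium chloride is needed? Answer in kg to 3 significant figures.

(a) Volume: 1040 m³ = 1,040,000 L.
(a) CYA to add: (63 − 30) = 33 mg/L × 1,040,000 L = 34,320 g cyanuric acid.
(a) At 98% purity: 34,320 / 0.98 = 35,020 g product.

(b) Hardness to add: (155 − 130) = 25 mg/L as CaCO₃ × 754,000 L = 18,850 g as CaCO₃.
(b) Moles of Ca²⁺ (1 mol Ca²⁺ ≡ 1 mol CaCO₃): 18,850 / 100.1 g/mol = 188.3 mol.
(b) Mass of CaCl₂: 188.3 × 111 = 20,900 g.

(a) 35.0 kg; (b) 20.9 kg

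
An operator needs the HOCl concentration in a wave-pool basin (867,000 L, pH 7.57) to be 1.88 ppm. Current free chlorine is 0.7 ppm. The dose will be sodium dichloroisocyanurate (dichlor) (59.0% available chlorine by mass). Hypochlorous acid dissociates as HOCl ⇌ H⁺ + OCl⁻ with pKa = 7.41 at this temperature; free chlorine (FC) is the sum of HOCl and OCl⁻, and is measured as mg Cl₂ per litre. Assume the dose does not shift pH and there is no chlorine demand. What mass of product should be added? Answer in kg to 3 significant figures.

5.73 kg

[OCl⁻]/[HOCl] = 10^(pH − pKa) = 10^(7.57 − 7.41) = 1.445; fraction as HOCl = 1/(1 + 1.445) = 0.4089.
Free chlorine required for 1.88 ppm HOCl: 1.88 / 0.4089 = 4.597 ppm.
FC to add: 4.597 − 0.7 = 3.897 mg/L as Cl₂.
Cl₂ equivalent: 3.897 mg/L × 867,000 L = 3379 g.
Product at 59.0% available Cl: 3379 / 0.59 = 5727 g.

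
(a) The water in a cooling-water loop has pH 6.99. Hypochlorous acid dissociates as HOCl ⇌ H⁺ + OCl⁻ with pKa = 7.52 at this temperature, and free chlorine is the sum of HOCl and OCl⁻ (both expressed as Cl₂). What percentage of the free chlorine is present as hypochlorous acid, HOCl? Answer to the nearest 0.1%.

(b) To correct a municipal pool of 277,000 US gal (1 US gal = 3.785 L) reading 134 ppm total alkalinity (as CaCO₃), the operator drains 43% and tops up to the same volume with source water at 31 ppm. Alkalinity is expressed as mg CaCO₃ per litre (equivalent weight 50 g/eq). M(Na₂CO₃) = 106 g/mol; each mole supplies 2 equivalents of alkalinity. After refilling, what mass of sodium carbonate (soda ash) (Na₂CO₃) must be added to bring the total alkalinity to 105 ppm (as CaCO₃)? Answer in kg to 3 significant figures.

(a) 77.2%; (b) 17.0 kg

(a) [OCl⁻]/[HOCl] = 10^(pH − pKa) = 10^(6.99 − 7.52) = 10^-0.53 = 0.2951.
(a) Fraction as HOCl = 1 / (1 + 0.2951) = 0.7721.

(b) Volume: 277,000 US gal × 3.785 L/gal = 1,048,445 L.
(b) After draining 43% and refilling: 134 × 0.57 + 31 × 0.43 = 89.71 ppm.
(b) Deficit to target: 105 − 89.71 = 15.29 mg/L.
(b) As CaCO₃: 15.29 mg/L × 1,048,445 L = 16,030 g; ÷ 50 g/eq ÷ 2 = 160.3 mol Na₂CO₃.
(b) Mass: 160.3 × 106 = 16,990 g.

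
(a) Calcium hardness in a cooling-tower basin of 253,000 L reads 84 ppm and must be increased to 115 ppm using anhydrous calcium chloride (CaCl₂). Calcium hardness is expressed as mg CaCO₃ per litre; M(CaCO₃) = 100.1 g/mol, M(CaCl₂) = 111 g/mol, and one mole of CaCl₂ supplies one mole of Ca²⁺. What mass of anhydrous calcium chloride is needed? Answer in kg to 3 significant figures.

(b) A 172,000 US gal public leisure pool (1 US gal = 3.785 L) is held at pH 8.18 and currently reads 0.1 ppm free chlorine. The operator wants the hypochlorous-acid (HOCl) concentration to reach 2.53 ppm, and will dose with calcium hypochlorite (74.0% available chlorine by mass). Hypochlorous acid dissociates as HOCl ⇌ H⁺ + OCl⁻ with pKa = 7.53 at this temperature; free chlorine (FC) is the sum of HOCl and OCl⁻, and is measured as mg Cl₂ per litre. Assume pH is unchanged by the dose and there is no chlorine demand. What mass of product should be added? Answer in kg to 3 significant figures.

(a) 8.70 kg; (b) 12.1 kg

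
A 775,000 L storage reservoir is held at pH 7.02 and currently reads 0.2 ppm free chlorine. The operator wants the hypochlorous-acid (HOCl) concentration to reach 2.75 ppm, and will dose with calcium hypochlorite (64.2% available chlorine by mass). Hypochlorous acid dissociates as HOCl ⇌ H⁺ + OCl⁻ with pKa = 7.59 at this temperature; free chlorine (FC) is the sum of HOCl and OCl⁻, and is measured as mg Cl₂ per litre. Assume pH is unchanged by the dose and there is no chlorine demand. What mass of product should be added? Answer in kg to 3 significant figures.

3.97 kg

[OCl⁻]/[HOCl] = 10^(pH − pKa) = 10^(7.02 − 7.59) = 0.2692; fraction as HOCl = 1/(1 + 0.2692) = 0.7879.
Free chlorine required for 2.75 ppm HOCl: 2.75 / 0.7879 = 3.49 ppm.
FC to add: 3.49 − 0.2 = 3.29 mg/L as Cl₂.
Cl₂ equivalent: 3.29 mg/L × 775,000 L = 2550 g.
Product at 64.2% available Cl: 2550 / 0.642 = 3972 g.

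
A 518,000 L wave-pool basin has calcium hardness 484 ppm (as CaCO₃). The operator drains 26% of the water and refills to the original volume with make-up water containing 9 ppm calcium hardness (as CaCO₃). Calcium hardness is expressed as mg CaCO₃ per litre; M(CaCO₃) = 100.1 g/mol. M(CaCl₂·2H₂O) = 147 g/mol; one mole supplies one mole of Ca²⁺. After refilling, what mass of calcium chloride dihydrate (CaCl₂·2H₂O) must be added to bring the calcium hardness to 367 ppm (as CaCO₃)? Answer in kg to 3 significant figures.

4.94 kg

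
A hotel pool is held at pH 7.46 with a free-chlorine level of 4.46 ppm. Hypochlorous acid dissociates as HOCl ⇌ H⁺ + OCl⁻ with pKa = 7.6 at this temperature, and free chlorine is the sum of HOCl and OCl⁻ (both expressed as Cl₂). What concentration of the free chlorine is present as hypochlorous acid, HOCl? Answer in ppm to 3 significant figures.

[OCl⁻]/[HOCl] = 10^(pH − pKa) = 10^(7.46 − 7.6) = 10^-0.14 = 0.7244.
Fraction as HOCl = 1 / (1 + 0.7244) = 0.5799.
HOCl = 0.5799 × 4.46 ppm = 2.586 ppm.

2.59 ppm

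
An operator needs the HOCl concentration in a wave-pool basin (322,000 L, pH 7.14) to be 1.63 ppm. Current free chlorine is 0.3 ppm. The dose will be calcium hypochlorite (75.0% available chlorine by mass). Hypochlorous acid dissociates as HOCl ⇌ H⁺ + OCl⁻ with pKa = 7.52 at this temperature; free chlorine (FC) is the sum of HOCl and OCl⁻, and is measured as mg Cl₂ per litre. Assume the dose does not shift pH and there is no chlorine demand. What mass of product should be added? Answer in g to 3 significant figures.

[OCl⁻]/[HOCl] = 10^(pH − pKa) = 10^(7.14 − 7.52) = 0.4169; fraction as HOCl = 1/(1 + 0.4169) = 0.7058.
Free chlorine required for 1.63 ppm HOCl: 1.63 / 0.7058 = 2.309 ppm.
FC to add: 2.309 − 0.3 = 2.009 mg/L as Cl₂.
Cl₂ equivalent: 2.009 mg/L × 322,000 L = 647.1 g.
Product at 75.0% available Cl: 647.1 / 0.75 = 862.7 g.

863 g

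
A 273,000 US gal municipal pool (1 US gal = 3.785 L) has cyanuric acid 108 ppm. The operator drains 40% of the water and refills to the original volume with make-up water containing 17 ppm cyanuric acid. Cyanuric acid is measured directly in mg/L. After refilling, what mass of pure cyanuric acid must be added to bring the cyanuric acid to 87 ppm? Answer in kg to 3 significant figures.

15.9 kg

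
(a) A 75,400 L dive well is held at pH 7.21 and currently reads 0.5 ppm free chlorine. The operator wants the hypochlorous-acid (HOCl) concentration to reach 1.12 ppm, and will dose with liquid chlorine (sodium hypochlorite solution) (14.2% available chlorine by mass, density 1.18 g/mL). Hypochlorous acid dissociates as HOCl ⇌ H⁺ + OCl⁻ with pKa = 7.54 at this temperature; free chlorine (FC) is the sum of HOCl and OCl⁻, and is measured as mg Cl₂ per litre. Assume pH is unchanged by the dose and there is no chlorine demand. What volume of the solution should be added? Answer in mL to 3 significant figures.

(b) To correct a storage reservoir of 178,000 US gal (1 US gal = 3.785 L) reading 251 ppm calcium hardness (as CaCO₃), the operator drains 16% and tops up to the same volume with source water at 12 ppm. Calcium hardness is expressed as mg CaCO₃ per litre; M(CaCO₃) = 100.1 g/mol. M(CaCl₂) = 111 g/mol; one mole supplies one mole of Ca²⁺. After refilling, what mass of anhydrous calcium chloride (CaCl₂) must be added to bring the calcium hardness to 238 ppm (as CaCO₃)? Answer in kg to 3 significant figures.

(a) [OCl⁻]/[HOCl] = 10^(pH − pKa) = 10^(7.21 − 7.54) = 0.4677; fraction as HOCl = 1/(1 + 0.4677) = 0.6813.
(a) Free chlorine required for 1.12 ppm HOCl: 1.12 / 0.6813 = 1.644 ppm.
(a) FC to add: 1.644 − 0.5 = 1.144 mg/L as Cl₂.
(a) Cl₂ equivalent: 1.144 mg/L × 75,400 L = 86.25 g.
(a) Product at 14.2% available Cl: 86.25 / 0.142 = 607.4 g.
(a) Volume: 607.4 g ÷ 1.18 g/mL = 514.7 mL.

(b) Volume: 178,000 US gal × 3.785 L/gal = 673,730 L.
(b) After draining 16% and refilling: 251 × 0.84 + 12 × 0.16 = 212.76 ppm.
(b) Deficit to target: 238 − 212.76 = 25.24 mg/L.
(b) As CaCO₃: 25.24 mg/L × 673,730 L = 17,000 g; ÷ 100.1 = 169.9 mol Ca²⁺.
(b) Mass: 169.9 × 111 = 18,860 g.

(a) 515 mL; (b) 18.9 kg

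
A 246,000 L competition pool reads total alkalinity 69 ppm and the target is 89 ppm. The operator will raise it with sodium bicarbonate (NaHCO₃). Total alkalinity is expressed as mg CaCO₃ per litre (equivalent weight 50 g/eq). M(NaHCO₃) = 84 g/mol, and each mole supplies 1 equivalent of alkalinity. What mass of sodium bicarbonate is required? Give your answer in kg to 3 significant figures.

Alkalinity to add: (89 − 69) = 20 mg/L as CaCO₃ × 246,000 L = 4920 g as CaCO₃.
Equivalents: 4920 g ÷ 50 g/eq = 98.4 eq.
NaHCO₃ supplies 1 eq per mole → 98.4 mol.
Mass: 98.4 mol × 84 g/mol = 8266 g.

8.27 kg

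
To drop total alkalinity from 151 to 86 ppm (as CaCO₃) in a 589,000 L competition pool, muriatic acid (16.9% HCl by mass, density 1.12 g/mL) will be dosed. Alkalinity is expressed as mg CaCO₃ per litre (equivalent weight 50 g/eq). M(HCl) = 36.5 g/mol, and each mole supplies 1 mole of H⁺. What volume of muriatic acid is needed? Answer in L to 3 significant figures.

Alkalinity to neutralize: (151 − 86) = 65 mg/L as CaCO₃ × 589,000 L = 38,280 g as CaCO₃.
Equivalents of H⁺ required: 38,280 ÷ 50 g/eq = 765.7 eq = 765.7 mol HCl.
Mass of HCl: 765.7 × 36.5 = 27,950 g.
Mass of 16.9% solution: 27,950 / 0.169 = 165,400 g.
Volume: 165,400 g ÷ 1.12 g/mL = 147,700 mL.

148 L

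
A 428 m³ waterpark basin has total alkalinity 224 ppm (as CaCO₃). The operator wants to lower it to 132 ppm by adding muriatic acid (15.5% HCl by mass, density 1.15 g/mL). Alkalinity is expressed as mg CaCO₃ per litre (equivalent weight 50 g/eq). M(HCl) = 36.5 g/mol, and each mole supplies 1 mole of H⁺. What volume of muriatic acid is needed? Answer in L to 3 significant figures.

Volume: 428 m³ = 428,000 L.
Alkalinity to neutralize: (224 − 132) = 92 mg/L as CaCO₃ × 428,000 L = 39,380 g as CaCO₃.
Equivalents of H⁺ required: 39,380 ÷ 50 g/eq = 787.5 eq = 787.5 mol HCl.
Mass of HCl: 787.5 × 36.5 = 28,740 g.
Mass of 15.5% solution: 28,740 / 0.155 = 185,400 g.
Volume: 185,400 g ÷ 1.15 g/mL = 161,300 mL.

161 L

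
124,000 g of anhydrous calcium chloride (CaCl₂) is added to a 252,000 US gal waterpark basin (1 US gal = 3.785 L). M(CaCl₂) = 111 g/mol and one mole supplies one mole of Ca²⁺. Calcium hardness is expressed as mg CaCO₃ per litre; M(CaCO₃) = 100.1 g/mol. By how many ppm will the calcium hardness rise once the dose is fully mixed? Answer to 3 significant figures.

Volume: 252,000 US gal × 3.785 L/gal = 953,820 L.
Moles of Ca²⁺: 124,000 g ÷ 111 g/mol = 1117 mol.
As CaCO₃: 1117 mol × 100.1 g/mol = 111,800 g.
Rise: 111,800 g / 953,820 L × 1000 = 117.2 mg/L.

117 ppm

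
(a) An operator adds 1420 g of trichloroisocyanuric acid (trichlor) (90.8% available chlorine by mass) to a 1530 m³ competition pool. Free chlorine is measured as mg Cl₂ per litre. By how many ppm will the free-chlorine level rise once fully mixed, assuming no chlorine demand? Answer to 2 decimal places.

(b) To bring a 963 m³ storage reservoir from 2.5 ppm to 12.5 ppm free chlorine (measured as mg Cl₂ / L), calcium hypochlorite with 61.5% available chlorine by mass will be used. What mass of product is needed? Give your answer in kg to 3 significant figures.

(a) 0.84 ppm; (b) 15.7 kg

(a) Volume: 1530 m³ = 1,530,000 L.
(a) Available chlorine delivered: 1420 g × 0.908 = 1289 g as Cl₂.
(a) Concentration rise: 1289 g / 1,530,000 L = 0.8427 mg/L = 0.84 ppm.

(b) Volume: 963 m³ = 963,000 L.
(b) Chlorine deficit: 12.5 − 2.5 = 10 ppm = 10 mg/L as Cl₂.
(b) Cl₂ equivalent needed: 10 mg/L × 963,000 L = 9,630,000 mg = 9630 g.
(b) Product at 61.5% available chlorine: 9630 / 0.615 = 15,660 g.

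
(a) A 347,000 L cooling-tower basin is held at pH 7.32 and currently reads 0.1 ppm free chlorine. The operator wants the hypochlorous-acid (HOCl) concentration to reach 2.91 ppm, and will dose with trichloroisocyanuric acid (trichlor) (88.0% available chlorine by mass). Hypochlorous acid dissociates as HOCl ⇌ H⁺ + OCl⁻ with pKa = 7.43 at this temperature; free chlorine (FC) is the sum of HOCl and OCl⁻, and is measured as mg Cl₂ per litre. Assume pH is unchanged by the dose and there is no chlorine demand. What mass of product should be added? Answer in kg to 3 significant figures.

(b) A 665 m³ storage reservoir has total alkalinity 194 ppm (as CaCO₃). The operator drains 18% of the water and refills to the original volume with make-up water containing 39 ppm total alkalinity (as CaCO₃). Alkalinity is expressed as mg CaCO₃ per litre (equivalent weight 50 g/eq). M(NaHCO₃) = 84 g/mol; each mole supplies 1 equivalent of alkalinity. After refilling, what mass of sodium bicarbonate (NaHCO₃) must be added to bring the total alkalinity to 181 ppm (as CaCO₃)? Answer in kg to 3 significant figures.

(a) 2.00 kg; (b) 16.6 kg

(a) [OCl⁻]/[HOCl] = 10^(pH − pKa) = 10^(7.32 − 7.43) = 0.7762; fraction as HOCl = 1/(1 + 0.7762) = 0.563.
(a) Free chlorine required for 2.91 ppm HOCl: 2.91 / 0.563 = 5.169 ppm.
(a) FC to add: 5.169 − 0.1 = 5.069 mg/L as Cl₂.
(a) Cl₂ equivalent: 5.069 mg/L × 347,000 L = 1759 g.
(a) Product at 88.0% available Cl: 1759 / 0.88 = 1999 g.

(b) Volume: 665 m³ = 665,000 L.
(b) After draining 18% and refilling: 194 × 0.82 + 39 × 0.18 = 166.1 ppm.
(b) Deficit to target: 181 − 166.1 = 14.9 mg/L.
(b) As CaCO₃: 14.9 mg/L × 665,000 L = 9908 g; ÷ 50 g/eq ÷ 1 = 198.2 mol NaHCO₃.
(b) Mass: 198.2 × 84 = 16,650 g.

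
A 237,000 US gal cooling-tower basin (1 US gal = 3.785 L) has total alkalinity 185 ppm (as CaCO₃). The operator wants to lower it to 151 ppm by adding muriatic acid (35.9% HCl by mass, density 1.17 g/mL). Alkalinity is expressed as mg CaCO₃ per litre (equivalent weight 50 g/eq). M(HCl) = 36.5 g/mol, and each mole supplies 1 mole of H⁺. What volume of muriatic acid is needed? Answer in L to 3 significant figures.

Volume: 237,000 US gal × 3.785 L/gal = 897,045 L.
Alkalinity to neutralize: (185 − 151) = 34 mg/L as CaCO₃ × 897,045 L = 30,500 g as CaCO₃.
Equivalents of H⁺ required: 30,500 ÷ 50 g/eq = 610 eq = 610 mol HCl.
Mass of HCl: 610 × 36.5 = 22,260 g.
Mass of 35.9% solution: 22,260 / 0.359 = 62,020 g.
Volume: 62,020 g ÷ 1.17 g/mL = 53,010 mL.

53.0 L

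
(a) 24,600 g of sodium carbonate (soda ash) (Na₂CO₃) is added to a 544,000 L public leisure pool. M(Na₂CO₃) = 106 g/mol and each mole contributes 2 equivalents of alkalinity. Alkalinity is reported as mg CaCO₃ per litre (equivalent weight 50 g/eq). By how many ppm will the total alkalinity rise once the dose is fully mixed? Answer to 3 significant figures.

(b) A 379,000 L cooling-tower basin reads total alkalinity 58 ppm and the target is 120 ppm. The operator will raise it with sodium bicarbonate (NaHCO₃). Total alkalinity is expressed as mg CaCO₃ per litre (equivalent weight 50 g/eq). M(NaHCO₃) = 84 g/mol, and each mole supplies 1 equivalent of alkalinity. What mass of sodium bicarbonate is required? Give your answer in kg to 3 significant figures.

(a) 42.7 ppm; (b) 39.5 kg

(a) Moles of Na₂CO₃: 24,600 g ÷ 106 g/mol = 232.1 mol → 464.2 eq of alkalinity.
(a) As CaCO₃: 464.2 eq × 50 g/eq = 23,210 g.
(a) Rise: 23,210 g / 544,000 L × 1000 = 42.66 mg/L.

(b) Alkalinity to add: (120 − 58) = 62 mg/L as CaCO₃ × 379,000 L = 23,500 g as CaCO₃.
(b) Equivalents: 23,500 g ÷ 50 g/eq = 470 eq.
(b) NaHCO₃ supplies 1 eq per mole → 470 mol.
(b) Mass: 470 mol × 84 g/mol = 39,480 g.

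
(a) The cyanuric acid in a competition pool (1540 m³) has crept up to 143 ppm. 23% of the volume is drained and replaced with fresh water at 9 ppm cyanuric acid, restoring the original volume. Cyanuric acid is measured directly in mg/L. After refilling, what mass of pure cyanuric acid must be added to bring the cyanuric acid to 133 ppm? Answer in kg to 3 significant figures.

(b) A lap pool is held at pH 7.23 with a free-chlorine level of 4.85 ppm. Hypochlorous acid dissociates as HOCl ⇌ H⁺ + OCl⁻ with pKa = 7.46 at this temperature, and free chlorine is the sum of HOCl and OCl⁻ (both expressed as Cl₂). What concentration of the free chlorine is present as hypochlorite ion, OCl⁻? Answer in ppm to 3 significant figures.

(a) 32.1 kg; (b) 1.80 ppm

(a) Volume: 1540 m³ = 1,540,000 L.
(a) After draining 23% and refilling: 143 × 0.77 + 9 × 0.23 = 112.18 ppm.
(a) Deficit to target: 133 − 112.18 = 20.82 mg/L.
(a) Mass: 20.82 mg/L × 1,540,000 L = 32,060 g cyanuric acid.

(b) [OCl⁻]/[HOCl] = 10^(pH − pKa) = 10^(7.23 − 7.46) = 10^-0.23 = 0.5888.
(b) Fraction as HOCl = 1 / (1 + 0.5888) = 0.6294.
(b) OCl⁻ = (1 − 0.6294) × 4.85 ppm = 1.797 ppm.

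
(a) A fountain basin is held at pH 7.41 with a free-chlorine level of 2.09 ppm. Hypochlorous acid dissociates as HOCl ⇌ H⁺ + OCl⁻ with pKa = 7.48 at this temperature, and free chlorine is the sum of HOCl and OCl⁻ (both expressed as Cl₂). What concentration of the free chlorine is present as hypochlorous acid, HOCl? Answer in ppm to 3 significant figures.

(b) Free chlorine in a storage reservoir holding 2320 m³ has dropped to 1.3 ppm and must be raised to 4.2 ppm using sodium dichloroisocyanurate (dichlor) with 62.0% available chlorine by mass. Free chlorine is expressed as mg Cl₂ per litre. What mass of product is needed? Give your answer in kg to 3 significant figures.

(a) [OCl⁻]/[HOCl] = 10^(pH − pKa) = 10^(7.41 − 7.48) = 10^-0.07 = 0.8511.
(a) Fraction as HOCl = 1 / (1 + 0.8511) = 0.5402.
(a) HOCl = 0.5402 × 2.09 ppm = 1.129 ppm.

(b) Volume: 2320 m³ = 2,320,000 L.
(b) Chlorine deficit: 4.2 − 1.3 = 2.9 ppm = 2.9 mg/L as Cl₂.
(b) Cl₂ equivalent needed: 2.9 mg/L × 2,320,000 L = 6,728,000 mg = 6728 g.
(b) Product at 62.0% available chlorine: 6728 / 0.62 = 10,850 g.

(a) 1.13 ppm; (b) 10.9 kg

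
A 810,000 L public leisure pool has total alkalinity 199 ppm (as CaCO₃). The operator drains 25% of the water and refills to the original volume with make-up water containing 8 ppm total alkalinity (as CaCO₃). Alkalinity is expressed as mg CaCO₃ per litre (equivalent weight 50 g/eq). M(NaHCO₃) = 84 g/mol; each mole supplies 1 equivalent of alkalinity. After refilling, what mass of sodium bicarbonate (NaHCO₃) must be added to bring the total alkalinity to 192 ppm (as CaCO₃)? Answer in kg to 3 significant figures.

55.5 kg

After draining 25% and refilling: 199 × 0.75 + 8 × 0.25 = 151.25 ppm.
Deficit to target: 192 − 151.25 = 40.75 mg/L.
As CaCO₃: 40.75 mg/L × 810,000 L = 33,010 g; ÷ 50 g/eq ÷ 1 = 660.1 mol NaHCO₃.
Mass: 660.1 × 84 = 55,450 g.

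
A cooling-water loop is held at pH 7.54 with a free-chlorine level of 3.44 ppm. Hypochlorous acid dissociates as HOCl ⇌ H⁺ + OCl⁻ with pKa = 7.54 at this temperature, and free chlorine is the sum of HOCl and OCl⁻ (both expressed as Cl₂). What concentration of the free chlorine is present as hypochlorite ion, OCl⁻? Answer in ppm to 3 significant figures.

[OCl⁻]/[HOCl] = 10^(pH − pKa) = 10^(7.54 − 7.54) = 10^0.00 = 1.
Fraction as HOCl = 1 / (1 + 1) = 0.5.
OCl⁻ = (1 − 0.5) × 3.44 ppm = 1.72 ppm.

1.72 ppm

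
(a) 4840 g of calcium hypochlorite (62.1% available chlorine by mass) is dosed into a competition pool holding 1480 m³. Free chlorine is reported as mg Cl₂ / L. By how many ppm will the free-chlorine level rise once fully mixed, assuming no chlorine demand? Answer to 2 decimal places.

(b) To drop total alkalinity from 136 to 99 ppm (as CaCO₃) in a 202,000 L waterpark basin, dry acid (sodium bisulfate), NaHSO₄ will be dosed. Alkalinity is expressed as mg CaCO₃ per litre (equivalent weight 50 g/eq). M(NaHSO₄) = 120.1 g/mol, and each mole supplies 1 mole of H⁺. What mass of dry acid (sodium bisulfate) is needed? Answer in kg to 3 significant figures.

(a) Volume: 1480 m³ = 1,480,000 L.
(a) Available chlorine delivered: 4840 g × 0.621 = 3006 g as Cl₂.
(a) Concentration rise: 3006 g / 1,480,000 L = 2.031 mg/L = 2.03 ppm.

(b) Alkalinity to neutralize: (136 − 99) = 37 mg/L as CaCO₃ × 202,000 L = 7474 g as CaCO₃.
(b) Equivalents of H⁺ required: 7474 ÷ 50 g/eq = 149.5 eq = 149.5 mol NaHSO₄.
(b) Mass of NaHSO₄: 149.5 × 120.1 = 17,950 g.

(a) 2.03 ppm; (b) 18.0 kg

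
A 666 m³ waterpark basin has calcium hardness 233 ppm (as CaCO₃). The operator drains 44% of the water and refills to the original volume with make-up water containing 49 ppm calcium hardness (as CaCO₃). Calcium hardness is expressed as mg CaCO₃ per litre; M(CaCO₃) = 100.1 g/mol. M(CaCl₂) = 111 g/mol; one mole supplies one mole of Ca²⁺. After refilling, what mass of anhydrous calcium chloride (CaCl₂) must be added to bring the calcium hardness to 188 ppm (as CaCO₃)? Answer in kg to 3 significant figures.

Volume: 666 m³ = 666,000 L.
After draining 44% and refilling: 233 × 0.56 + 49 × 0.44 = 152.04 ppm.
Deficit to target: 188 − 152.04 = 35.96 mg/L.
As CaCO₃: 35.96 mg/L × 666,000 L = 23,950 g; ÷ 100.1 = 239.3 mol Ca²⁺.
Mass: 239.3 × 111 = 26,560 g.

26.6 kg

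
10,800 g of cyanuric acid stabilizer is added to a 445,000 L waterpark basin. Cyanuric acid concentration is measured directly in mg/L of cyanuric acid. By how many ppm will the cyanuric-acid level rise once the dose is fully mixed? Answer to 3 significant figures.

Rise: 10,800 g / 445,000 L × 1000 = 24.27 mg/L.

24.3 ppm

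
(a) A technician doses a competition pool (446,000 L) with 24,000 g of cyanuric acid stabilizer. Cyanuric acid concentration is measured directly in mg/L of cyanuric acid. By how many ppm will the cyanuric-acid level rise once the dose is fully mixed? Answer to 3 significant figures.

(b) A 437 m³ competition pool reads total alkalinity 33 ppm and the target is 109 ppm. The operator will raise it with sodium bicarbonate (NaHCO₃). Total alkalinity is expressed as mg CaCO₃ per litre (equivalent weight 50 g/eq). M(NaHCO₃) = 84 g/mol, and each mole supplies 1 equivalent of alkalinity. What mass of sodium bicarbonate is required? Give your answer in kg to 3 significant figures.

(a) 53.8 ppm; (b) 55.8 kg

(a) Rise: 24,000 g / 446,000 L × 1000 = 53.81 mg/L.

(b) Volume: 437 m³ = 437,000 L.
(b) Alkalinity to add: (109 − 33) = 76 mg/L as CaCO₃ × 437,000 L = 33,210 g as CaCO₃.
(b) Equivalents: 33,210 g ÷ 50 g/eq = 664.2 eq.
(b) NaHCO₃ supplies 1 eq per mole → 664.2 mol.
(b) Mass: 664.2 mol × 84 g/mol = 55,800 g.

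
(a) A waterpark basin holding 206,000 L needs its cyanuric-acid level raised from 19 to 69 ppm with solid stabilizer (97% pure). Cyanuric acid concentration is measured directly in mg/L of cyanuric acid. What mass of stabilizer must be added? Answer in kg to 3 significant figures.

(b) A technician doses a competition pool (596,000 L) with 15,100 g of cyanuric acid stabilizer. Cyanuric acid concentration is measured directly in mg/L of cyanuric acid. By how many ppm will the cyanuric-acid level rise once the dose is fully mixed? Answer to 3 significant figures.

(a) CYA to add: (69 − 19) = 50 mg/L × 206,000 L = 10,300 g cyanuric acid.
(a) At 97% purity: 10,300 / 0.97 = 10,620 g product.

(b) Rise: 15,100 g / 596,000 L × 1000 = 25.34 mg/L.

(a) 10.6 kg; (b) 25.3 ppm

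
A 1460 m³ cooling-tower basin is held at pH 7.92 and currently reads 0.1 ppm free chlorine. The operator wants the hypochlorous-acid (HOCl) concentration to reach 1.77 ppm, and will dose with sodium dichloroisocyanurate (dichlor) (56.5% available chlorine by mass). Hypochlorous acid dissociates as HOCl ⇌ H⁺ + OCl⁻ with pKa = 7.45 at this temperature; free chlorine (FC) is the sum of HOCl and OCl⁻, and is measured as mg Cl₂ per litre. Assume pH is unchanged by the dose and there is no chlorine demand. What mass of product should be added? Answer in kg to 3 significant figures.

17.8 kg

Volume: 1460 m³ = 1,460,000 L.
[OCl⁻]/[HOCl] = 10^(pH − pKa) = 10^(7.92 − 7.45) = 2.951; fraction as HOCl = 1/(1 + 2.951) = 0.2531.
Free chlorine required for 1.77 ppm HOCl: 1.77 / 0.2531 = 6.994 ppm.
FC to add: 6.994 − 0.1 = 6.894 mg/L as Cl₂.
Cl₂ equivalent: 6.894 mg/L × 1,460,000 L = 10,060 g.
Product at 56.5% available Cl: 10,060 / 0.565 = 17,810 g.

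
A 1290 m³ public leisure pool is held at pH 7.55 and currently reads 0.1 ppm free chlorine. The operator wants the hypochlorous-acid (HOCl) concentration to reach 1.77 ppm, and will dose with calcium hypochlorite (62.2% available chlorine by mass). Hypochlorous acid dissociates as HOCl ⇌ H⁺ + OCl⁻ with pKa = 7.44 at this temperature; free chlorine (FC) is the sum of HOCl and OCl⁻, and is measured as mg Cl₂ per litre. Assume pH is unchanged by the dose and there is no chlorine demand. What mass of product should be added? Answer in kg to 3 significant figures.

Volume: 1290 m³ = 1,290,000 L.
[OCl⁻]/[HOCl] = 10^(pH − pKa) = 10^(7.55 − 7.44) = 1.288; fraction as HOCl = 1/(1 + 1.288) = 0.437.
Free chlorine required for 1.77 ppm HOCl: 1.77 / 0.437 = 4.05 ppm.
FC to add: 4.05 − 0.1 = 3.95 mg/L as Cl₂.
Cl₂ equivalent: 3.95 mg/L × 1,290,000 L = 5096 g.
Product at 62.2% available Cl: 5096 / 0.622 = 8193 g.

8.19 kg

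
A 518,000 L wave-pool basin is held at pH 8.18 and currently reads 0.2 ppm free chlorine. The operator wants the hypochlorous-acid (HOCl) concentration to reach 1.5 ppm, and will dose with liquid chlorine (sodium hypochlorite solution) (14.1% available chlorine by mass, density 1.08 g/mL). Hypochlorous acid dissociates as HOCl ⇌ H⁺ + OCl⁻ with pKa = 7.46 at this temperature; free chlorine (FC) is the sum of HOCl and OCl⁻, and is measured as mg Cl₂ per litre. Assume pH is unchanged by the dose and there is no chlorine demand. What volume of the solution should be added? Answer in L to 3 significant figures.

[OCl⁻]/[HOCl] = 10^(pH − pKa) = 10^(8.18 − 7.46) = 5.248; fraction as HOCl = 1/(1 + 5.248) = 0.16.
Free chlorine required for 1.5 ppm HOCl: 1.5 / 0.16 = 9.372 ppm.
FC to add: 9.372 − 0.2 = 9.172 mg/L as Cl₂.
Cl₂ equivalent: 9.172 mg/L × 518,000 L = 4751 g.
Product at 14.1% available Cl: 4751 / 0.141 = 33,700 g.
Volume: 33,700 g ÷ 1.08 g/mL = 31,200 mL.

31.2 L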